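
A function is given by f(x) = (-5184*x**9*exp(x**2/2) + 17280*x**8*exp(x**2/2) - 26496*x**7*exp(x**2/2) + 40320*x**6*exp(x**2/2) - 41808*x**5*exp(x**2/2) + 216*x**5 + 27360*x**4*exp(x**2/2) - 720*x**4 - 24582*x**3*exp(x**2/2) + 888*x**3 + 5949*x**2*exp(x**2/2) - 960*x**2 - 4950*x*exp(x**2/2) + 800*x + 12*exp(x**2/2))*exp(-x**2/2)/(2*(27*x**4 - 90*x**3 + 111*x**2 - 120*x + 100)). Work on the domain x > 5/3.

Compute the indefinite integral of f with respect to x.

F(x) = -(96*x**7*exp(x**2/2) - 160*x**6*exp(x**2/2) + 144*x**5*exp(x**2/2) - 240*x**4*exp(x**2/2) + 72*x**3*exp(x**2/2) - 120*x**2*exp(x**2/2) + 3*x*exp(x**2/2)*log(x**2 + 4/3) + 12*x*exp(x**2/2) + 24*x - 5*exp(x**2/2)*log(x**2 + 4/3) - 19*exp(x**2/2) - 40)*exp(-x**2/2)/(2*(3*x - 5)) + C

An antiderivative F(x) passes only if d/dx[F] lands on f(x) exactly.
Check: d/dx[-(96*x**7*exp(x**2/2) - 160*x**6*exp(x**2/2) + 144*x**5*exp(x**2/2) - 240*x**4*exp(x**2/2) + 72*x**3*exp(x**2/2) - 120*x**2*exp(x**2/2) + 3*x*exp(x**2/2)*log(x**2 + 4/3) + 12*x*exp(x**2/2) + 24*x - 5*exp(x**2/2)*log(x**2 + 4/3) - 19*exp(x**2/2) - 40)*exp(-x**2/2)/(2*(3*x - 5))] = (-5184*x**9*exp(x**2/2) + 17280*x**8*exp(x**2/2) - 26496*x**7*exp(x**2/2) + 40320*x**6*exp(x**2/2) - 41808*x**5*exp(x**2/2) + 216*x**5 + 27360*x**4*exp(x**2/2) - 720*x**4 - 24582*x**3*exp(x**2/2) + 888*x**3 + 5949*x**2*exp(x**2/2) - 960*x**2 - 4950*x*exp(x**2/2) + 800*x + 12*exp(x**2/2))/(54*x**4*exp(x**2/2) - 180*x**3*exp(x**2/2) + 222*x**2*exp(x**2/2) - 240*x*exp(x**2/2) + 200*exp(x**2/2)), which equals f(x).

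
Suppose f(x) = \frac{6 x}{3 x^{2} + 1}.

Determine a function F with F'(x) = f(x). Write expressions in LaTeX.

f matches the chain-rule pattern g'(h)*h' with inner function h(x) = \frac{3 x^{2}}{2} + \frac{1}{2}; substituting u = h(x) collapses the integral.
Check: d/dx[\log{\left(\frac{3 x^{2}}{2} + \frac{1}{2} \right)}] = \frac{6 x}{3 x^{2} + 1} = f(x).

An antiderivative is F(x) = \log{\left(\frac{3 x^{2}}{2} + \frac{1}{2} \right)}.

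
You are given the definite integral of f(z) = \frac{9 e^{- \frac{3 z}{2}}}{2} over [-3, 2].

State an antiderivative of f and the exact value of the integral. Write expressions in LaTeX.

Antiderivative: F(z) = - 3 e^{- \frac{3 z}{2}}; value = - \frac{3}{e^{3}} + 3 e^{\frac{9}{2}}

A candidate is checked by its d/dz: the result must match f(z).
F(z) = - 3 e^{- \frac{3 z}{2}} is an antiderivative of f.
Check: d/dz[- 3 e^{- \frac{3 z}{2}}] = \frac{9 e^{- \frac{3 z}{2}}}{2} = f(z).
F(2) = - \frac{3}{e^{3}}; F(-3) = - 3 e^{\frac{9}{2}}.
Integral = F(2) - F(-3) = - \frac{3}{e^{3}} + 3 e^{\frac{9}{2}}.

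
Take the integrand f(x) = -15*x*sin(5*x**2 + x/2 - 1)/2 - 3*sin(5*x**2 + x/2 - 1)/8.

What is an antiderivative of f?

The substitution u = 5*x**2 + x/2 - 1 works: f is exactly (dF/du)*(du/dx) for that inner function.
Check: d/dx[3*cos(5*x**2 + x/2 - 1)/4] = -15*x*sin(5*x**2 + x/2 - 1)/2 - 3*sin(5*x**2 + x/2 - 1)/8 = f(x).

An antiderivative is F(x) = 3*cos(5*x**2 + x/2 - 1)/4.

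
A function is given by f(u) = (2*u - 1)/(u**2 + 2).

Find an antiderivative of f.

An antiderivative is F(u) = -(-2*log(u**2 + 2) + sqrt(2)*atan(sqrt(2)*u/2))/2.

Whatever form F(u) takes, F'(u) = f(u) is non-negotiable.
Check: d/du[-(-2*log(u**2 + 2) + sqrt(2)*atan(sqrt(2)*u/2))/2] = (2*u - 1)/(u**2 + 2) = f(u).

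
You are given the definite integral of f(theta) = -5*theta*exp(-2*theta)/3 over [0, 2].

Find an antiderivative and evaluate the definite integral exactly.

f has the shape u'v + uv' for u = 5*theta/6 + 5/12 and v = exp(-2*theta) — it is the derivative of the product u*v.
F(theta) = (10*theta + 5)*exp(-2*theta)/12 is an antiderivative of f.
Check: d/dtheta[(10*theta + 5)*exp(-2*theta)/12] = -5*theta*exp(-2*theta)/3 = f(theta).
F(2) = 25*exp(-4)/12; F(0) = 5/12.
Integral = F(2) - F(0) = -5/12 + 25*exp(-4)/12.

Antiderivative: F(theta) = (10*theta + 5)*exp(-2*theta)/12; value = -5/12 + 25*exp(-4)/12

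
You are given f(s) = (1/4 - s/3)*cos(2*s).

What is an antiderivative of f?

An antiderivative is F(s) = (-4*s*sin(2*s) + 3*sin(2*s) - 2*cos(2*s))/24.

Recover f(s) by differentiating a candidate F(s); any mismatch rules it out.
Check: d/ds[(-4*s*sin(2*s) + 3*sin(2*s) - 2*cos(2*s))/24] = -s*cos(2*s)/3 + cos(2*s)/4, which equals f(s).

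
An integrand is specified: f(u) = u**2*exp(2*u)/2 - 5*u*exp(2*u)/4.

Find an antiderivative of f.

An antiderivative is F(u) = (4*u**2 - 14*u + 7)*exp(2*u)/16.

f has the shape v'r + vr' for v = u**2/4 - 7*u/8 + 7/16 and r = exp(2*u) — it is the derivative of the product v*r.
Check: d/du[(4*u**2 - 14*u + 7)*exp(2*u)/16] = u**2*exp(2*u)/2 - 5*u*exp(2*u)/4 = f(u).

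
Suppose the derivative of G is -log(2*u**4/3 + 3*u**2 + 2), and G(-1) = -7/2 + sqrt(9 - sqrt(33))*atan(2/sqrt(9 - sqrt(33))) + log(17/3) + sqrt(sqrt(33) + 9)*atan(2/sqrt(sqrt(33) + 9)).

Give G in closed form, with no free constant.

A candidate passes only if d/du[G] lands on the given G'(u) exactly.
A general antiderivative is -u*log(2*u**4/3 + 3*u**2 + 2) + 4*u - 2*sqrt(9/4 - sqrt(33)/4)*atan(2*u/sqrt(9 - sqrt(33))) - 2*sqrt(sqrt(33)/4 + 9/4)*atan(2*u/sqrt(sqrt(33) + 9)) + C.
The condition gives C = -7/2 + sqrt(9 - sqrt(33))*atan(2/sqrt(9 - sqrt(33))) + log(17/3) + sqrt(sqrt(33) + 9)*atan(2/sqrt(sqrt(33) + 9)) - (-4 + sqrt(9 - sqrt(33))*atan(2/sqrt(9 - sqrt(33))) + log(17/3) + sqrt(sqrt(33) + 9)*atan(2/sqrt(sqrt(33) + 9))) = 1/2.
So G(u) = -(2*u*log(2*u**4/3 + 3*u**2 + 2) - 8*u + 2*sqrt(9 - sqrt(33))*atan(2*u/sqrt(9 - sqrt(33))) + 2*sqrt(sqrt(33) + 9)*atan(2*u/sqrt(sqrt(33) + 9)) - 1)/2.
Check: d/du[-(2*u*log(2*u**4/3 + 3*u**2 + 2) - 8*u + 2*sqrt(9 - sqrt(33))*atan(2*u/sqrt(9 - sqrt(33))) + 2*sqrt(sqrt(33) + 9)*atan(2*u/sqrt(sqrt(33) + 9)) - 1)/2] = -log(2*u**4/3 + 3*u**2 + 2) = G'(u).

G(u) = -(2*u*log(2*u**4/3 + 3*u**2 + 2) - 8*u + 2*sqrt(9 - sqrt(33))*atan(2*u/sqrt(9 - sqrt(33))) + 2*sqrt(sqrt(33) + 9)*atan(2*u/sqrt(sqrt(33) + 9)) - 1)/2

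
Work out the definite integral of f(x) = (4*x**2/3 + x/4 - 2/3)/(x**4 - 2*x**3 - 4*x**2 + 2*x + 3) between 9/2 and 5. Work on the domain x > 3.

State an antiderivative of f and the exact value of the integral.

Antiderivative: F(x) = (145*x*log(x - 3) - 44*x*log(x - 1) - 101*x*log(x + 1) + 145*log(x - 3) - 44*log(x - 1) - 101*log(x + 1) - 20)/(384*x + 384); value = -101*log(6)/384 - 11*log(4)/96 - 145*log(3/2)/384 + 5/6336 + 11*log(7/2)/96 + 145*log(2)/384 + 101*log(11/2)/384

Factor the denominator (12*(x - 3)*(x - 1)*(x + 1)**2) and decompose: f = -101/(384*(x + 1)) + 5/(96*(x + 1)**2) - 11/(96*(x - 1)) + 145/(384*(x - 3)); each piece integrates to a log, atan, or power term.
F(x) = (145*x*log(x - 3) - 44*x*log(x - 1) - 101*x*log(x + 1) + 145*log(x - 3) - 44*log(x - 1) - 101*log(x + 1) - 20)/(384*x + 384) is an antiderivative of f.
Check: d/dx[(145*x*log(x - 3) - 44*x*log(x - 1) - 101*x*log(x + 1) + 145*log(x - 3) - 44*log(x - 1) - 101*log(x + 1) - 20)/(384*x + 384)] = (16*x**2 + 3*x - 8)/(12*x**4 - 24*x**3 - 48*x**2 + 24*x + 36), which equals f(x).
F(5) = -101*log(6)/384 - 11*log(4)/96 - 5/576 + 145*log(2)/384; F(9/2) = -101*log(11/2)/384 - 11*log(7/2)/96 - 5/528 + 145*log(3/2)/384.
Integral = F(5) - F(9/2) = -101*log(6)/384 - 11*log(4)/96 - 145*log(3/2)/384 + 5/6336 + 11*log(7/2)/96 + 145*log(2)/384 + 101*log(11/2)/384.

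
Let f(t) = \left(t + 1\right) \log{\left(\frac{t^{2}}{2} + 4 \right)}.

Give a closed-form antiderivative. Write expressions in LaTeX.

An antiderivative is F(t) = \frac{t^{2} \log{\left(\frac{t^{2}}{2} + 4 \right)} - t^{2} + 2 t \log{\left(\frac{t^{2}}{2} + 4 \right)} - 4 t + 8 \log{\left(t^{2} + 8 \right)} + 8 \sqrt{2} \operatorname{atan}{\left(\frac{\sqrt{2} t}{4} \right)}}{2}.

Since d/dt undoes antidifferentiation here, F'(t) = f(t) is required of F(t).
Check: d/dt[\frac{t^{2} \log{\left(\frac{t^{2}}{2} + 4 \right)} - t^{2} + 2 t \log{\left(\frac{t^{2}}{2} + 4 \right)} - 4 t + 8 \log{\left(t^{2} + 8 \right)} + 8 \sqrt{2} \operatorname{atan}{\left(\frac{\sqrt{2} t}{4} \right)}}{2}] = t \log{\left(\frac{t^{2}}{2} + 4 \right)} + \log{\left(\frac{t^{2}}{2} + 4 \right)}, which equals f(t).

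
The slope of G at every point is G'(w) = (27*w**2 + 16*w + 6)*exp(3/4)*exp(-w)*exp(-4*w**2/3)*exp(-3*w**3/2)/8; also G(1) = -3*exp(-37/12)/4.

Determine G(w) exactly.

G'(w) matches the chain-rule pattern g'(h)*h' with inner function h(w) = -3*w**3/2 - 4*w**2/3 - w + 3/4; substituting u = h(w) collapses the integral.
A general antiderivative is -3*exp(-3*w**3/2 - 4*w**2/3 - w + 3/4)/4 + C.
The condition gives C = -3*exp(-37/12)/4 - (-3*exp(-37/12)/4) = 0.
So G(w) = -3*exp(3/4)*exp(-w)*exp(-4*w**2/3)*exp(-3*w**3/2)/4.
Check: d/dw[-3*exp(3/4)*exp(-w)*exp(-4*w**2/3)*exp(-3*w**3/2)/4] = (27*w**2*exp(3/4) + 16*w*exp(3/4) + 6*exp(3/4))*exp(-w)*exp(-4*w**2/3)*exp(-3*w**3/2)/8, which equals G'(w).

G(w) = -3*exp(3/4)*exp(-w)*exp(-4*w**2/3)*exp(-3*w**3/2)/4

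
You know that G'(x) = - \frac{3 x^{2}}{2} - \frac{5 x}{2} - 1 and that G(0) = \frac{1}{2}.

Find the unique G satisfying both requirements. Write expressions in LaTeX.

G(x) = - \frac{x^{3}}{2} - \frac{5 x^{2}}{4} - x + \frac{1}{2}

Integrate term by term and add the pieces.
A general antiderivative is - \frac{x^{3}}{2} - \frac{5 x^{2}}{4} - x + C.
The condition gives C = \frac{1}{2} - (0) = \frac{1}{2}.
So G(x) = - \frac{x^{3}}{2} - \frac{5 x^{2}}{4} - x + \frac{1}{2}.
Check: d/dx[- \frac{x^{3}}{2} - \frac{5 x^{2}}{4} - x + \frac{1}{2}] = - \frac{3 x^{2}}{2} - \frac{5 x}{2} - 1 = G'(x).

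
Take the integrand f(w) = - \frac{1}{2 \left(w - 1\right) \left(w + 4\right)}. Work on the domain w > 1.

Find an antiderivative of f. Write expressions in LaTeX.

An antiderivative is F(w) = - \frac{\log{\left(w - 1 \right)}}{10} + \frac{\log{\left(w + 4 \right)}}{10}.

Factor the denominator (2 \left(w - 1\right) \left(w + 4\right)) and decompose: f = \frac{1}{10 \left(w + 4\right)} - \frac{1}{10 \left(w - 1\right)}; each piece integrates to a log, atan, or power term.
Check: d/dw[- \frac{\log{\left(w - 1 \right)}}{10} + \frac{\log{\left(w + 4 \right)}}{10}] = - \frac{1}{2 w^{2} + 6 w - 8}, which equals f(w).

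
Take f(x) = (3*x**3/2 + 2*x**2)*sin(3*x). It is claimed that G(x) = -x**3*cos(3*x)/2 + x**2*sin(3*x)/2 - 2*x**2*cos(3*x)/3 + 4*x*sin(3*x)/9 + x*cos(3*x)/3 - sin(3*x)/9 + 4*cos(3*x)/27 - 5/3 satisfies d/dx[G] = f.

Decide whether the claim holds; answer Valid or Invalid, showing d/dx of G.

Valid - differentiating G returns exactly f.

d/dx[G] = 3*x**3*sin(3*x)/2 + 2*x**2*sin(3*x)
This equals f(x) exactly, so the claim holds.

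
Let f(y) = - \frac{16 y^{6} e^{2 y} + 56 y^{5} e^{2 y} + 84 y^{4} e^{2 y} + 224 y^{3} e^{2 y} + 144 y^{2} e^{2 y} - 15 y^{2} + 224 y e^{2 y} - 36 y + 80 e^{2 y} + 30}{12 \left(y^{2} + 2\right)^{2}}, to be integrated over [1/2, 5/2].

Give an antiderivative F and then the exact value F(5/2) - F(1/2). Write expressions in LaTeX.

For F(y) to be correct the identity F'(y) - f(y) = 0 must hold.
F(y) = - \frac{2 y^{2} e^{2 y}}{3} - \frac{5 y e^{2 y}}{3} - \frac{5 y}{4 y^{2} + 8} - \frac{3}{2 y^{2} + 4} is an antiderivative of f.
Check: d/dy[- \frac{2 y^{2} e^{2 y}}{3} - \frac{5 y e^{2 y}}{3} - \frac{5 y}{4 y^{2} + 8} - \frac{3}{2 y^{2} + 4}] = \frac{- 16 y^{6} e^{2 y} - 56 y^{5} e^{2 y} - 84 y^{4} e^{2 y} - 224 y^{3} e^{2 y} - 144 y^{2} e^{2 y} + 15 y^{2} - 224 y e^{2 y} + 36 y - 80 e^{2 y} - 30}{12 y^{4} + 48 y^{2} + 48}, which equals f(y).
F(5/2) = - \frac{25 e^{5}}{3} - \frac{37}{66}; F(1/2) = - e - \frac{17}{18}.
Integral = F(5/2) - F(1/2) = - \frac{25 e^{5}}{3} + \frac{38}{99} + e.

Antiderivative: F(y) = - \frac{2 y^{2} e^{2 y}}{3} - \frac{5 y e^{2 y}}{3} - \frac{5 y}{4 y^{2} + 8} - \frac{3}{2 y^{2} + 4}; value = - \frac{25 e^{5}}{3} + \frac{38}{99} + e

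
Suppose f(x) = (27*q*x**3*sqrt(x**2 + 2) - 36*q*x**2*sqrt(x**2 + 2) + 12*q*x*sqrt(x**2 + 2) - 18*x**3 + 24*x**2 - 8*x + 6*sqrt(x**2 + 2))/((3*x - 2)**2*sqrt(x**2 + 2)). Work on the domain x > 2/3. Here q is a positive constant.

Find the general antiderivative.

Differentiate the proposed F(x) back; it has to land on f(x) exactly.
Check: d/dx[3*q*x**2/2 - 2*sqrt(x**2 + 2) - 2/(3*x - 2)] = (27*q*x**3*sqrt(x**2 + 2) - 36*q*x**2*sqrt(x**2 + 2) + 12*q*x*sqrt(x**2 + 2) - 18*x**3 + 24*x**2 - 8*x + 6*sqrt(x**2 + 2))/(9*x**2*sqrt(x**2 + 2) - 12*x*sqrt(x**2 + 2) + 4*sqrt(x**2 + 2)), which equals f(x).

F(x) = 3*q*x**2/2 - 2*sqrt(x**2 + 2) - 2/(3*x - 2) + C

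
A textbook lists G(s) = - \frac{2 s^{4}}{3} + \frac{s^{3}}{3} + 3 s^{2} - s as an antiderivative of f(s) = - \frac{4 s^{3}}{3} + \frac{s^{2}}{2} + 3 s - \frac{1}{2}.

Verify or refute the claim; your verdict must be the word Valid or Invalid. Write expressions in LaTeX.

Invalid: d/ds[G] - f = - \frac{4 s^{3}}{3} + \frac{s^{2}}{2} + 3 s - \frac{1}{2}, which is not 0.

d/ds[G] = - \frac{8 s^{3}}{3} + s^{2} + 6 s - 1
d/ds[G] - f(s) = - \frac{4 s^{3}}{3} + \frac{s^{2}}{2} + 3 s - \frac{1}{2} != 0.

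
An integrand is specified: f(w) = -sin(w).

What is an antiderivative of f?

A candidate is checked by its d/dw: the result must match f(w).
Check: d/dw[cos(w)] = -sin(w) = f(w).

An antiderivative is F(w) = cos(w).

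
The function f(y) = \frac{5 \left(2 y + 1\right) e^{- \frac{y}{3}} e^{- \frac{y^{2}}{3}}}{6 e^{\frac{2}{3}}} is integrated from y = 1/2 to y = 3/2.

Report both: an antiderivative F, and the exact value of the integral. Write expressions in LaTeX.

f matches the chain-rule pattern g'(h)*h' with inner function h(y) = - \frac{y^{2}}{3} - \frac{y}{3} - \frac{2}{3}; substituting u = h(y) collapses the integral.
F(y) = - \frac{5 e^{- \frac{y}{3}} e^{- \frac{y^{2}}{3}}}{2 e^{\frac{2}{3}}} is an antiderivative of f.
Check: d/dy[- \frac{5 e^{- \frac{y}{3}} e^{- \frac{y^{2}}{3}}}{2 e^{\frac{2}{3}}}] = \frac{\left(10 y + 5\right) e^{- \frac{y}{3}} e^{- \frac{y^{2}}{3}}}{6 e^{\frac{2}{3}}}, which equals f(y).
F(3/2) = - \frac{5}{2 e^{\frac{23}{12}}}; F(1/2) = - \frac{5}{2 e^{\frac{11}{12}}}.
Integral = F(3/2) - F(1/2) = - \frac{5}{2 e^{\frac{23}{12}}} + \frac{5}{2 e^{\frac{11}{12}}}.

Antiderivative: F(y) = - \frac{5 e^{- \frac{y}{3}} e^{- \frac{y^{2}}{3}}}{2 e^{\frac{2}{3}}}; value = - \frac{5}{2 e^{\frac{23}{12}}} + \frac{5}{2 e^{\frac{11}{12}}}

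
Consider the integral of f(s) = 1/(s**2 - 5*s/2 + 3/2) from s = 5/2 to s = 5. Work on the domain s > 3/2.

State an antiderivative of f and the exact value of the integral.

The denominator factors as (s - 1)*(2*s - 3); partial fractions split f into directly integrable pieces: 4/(2*s - 3) - 2/(s - 1).
F(s) = 2*log(s - 3/2) - 2*log(s - 1) is an antiderivative of f.
Check: d/ds[2*log(s - 3/2) - 2*log(s - 1)] = 2/(2*s**2 - 5*s + 3), which equals f(s).
F(5) = -2*log(4) + 2*log(7/2); F(5/2) = -2*log(3/2).
Integral = F(5) - F(5/2) = -2*log(4) + 2*log(3/2) + 2*log(7/2).

Antiderivative: F(s) = 2*log(s - 3/2) - 2*log(s - 1); value = -2*log(4) + 2*log(3/2) + 2*log(7/2)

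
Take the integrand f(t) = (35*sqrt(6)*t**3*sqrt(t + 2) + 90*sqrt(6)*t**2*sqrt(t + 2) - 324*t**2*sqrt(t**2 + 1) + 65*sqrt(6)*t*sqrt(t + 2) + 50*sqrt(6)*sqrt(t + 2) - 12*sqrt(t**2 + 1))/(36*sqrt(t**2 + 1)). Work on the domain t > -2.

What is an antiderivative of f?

Check any antiderivative F(t) by computing F'(t) and comparing it with f(t).
Check: d/dt[-(54*t**3 - 5*sqrt(6)*t**2*sqrt(t + 2)*sqrt(t**2 + 1) - 20*sqrt(6)*t*sqrt(t + 2)*sqrt(t**2 + 1) + 6*t - 20*sqrt(6)*sqrt(t + 2)*sqrt(t**2 + 1) + 45)/18] = (35*sqrt(6)*t**4 + 160*sqrt(6)*t**3 - 324*t**2*sqrt(t + 2)*sqrt(t**2 + 1) + 245*sqrt(6)*t**2 + 180*sqrt(6)*t - 12*sqrt(t + 2)*sqrt(t**2 + 1) + 100*sqrt(6))/(36*sqrt(t + 2)*sqrt(t**2 + 1)), which equals f(t).

An antiderivative is F(t) = -(54*t**3 - 5*sqrt(6)*t**2*sqrt(t + 2)*sqrt(t**2 + 1) - 20*sqrt(6)*t*sqrt(t + 2)*sqrt(t**2 + 1) + 6*t - 20*sqrt(6)*sqrt(t + 2)*sqrt(t**2 + 1) + 45)/18.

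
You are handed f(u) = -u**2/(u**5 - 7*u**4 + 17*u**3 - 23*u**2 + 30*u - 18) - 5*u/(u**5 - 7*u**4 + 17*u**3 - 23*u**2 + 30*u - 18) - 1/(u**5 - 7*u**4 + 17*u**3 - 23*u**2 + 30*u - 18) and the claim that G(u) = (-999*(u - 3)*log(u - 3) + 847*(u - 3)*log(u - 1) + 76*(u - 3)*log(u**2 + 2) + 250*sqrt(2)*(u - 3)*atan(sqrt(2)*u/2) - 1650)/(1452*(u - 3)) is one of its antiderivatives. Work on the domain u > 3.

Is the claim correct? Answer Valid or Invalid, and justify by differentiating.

Invalid: d/du[G] - f = (2*u**2 + 10*u + 2)/(u**5 - 7*u**4 + 17*u**3 - 23*u**2 + 30*u - 18), which is not 0.

d/du[G] = (u**2 + 5*u + 1)/(u**5 - 7*u**4 + 17*u**3 - 23*u**2 + 30*u - 18)
d/du[G] - f(u) = (2*u**2 + 10*u + 2)/(u**5 - 7*u**4 + 17*u**3 - 23*u**2 + 30*u - 18) != 0.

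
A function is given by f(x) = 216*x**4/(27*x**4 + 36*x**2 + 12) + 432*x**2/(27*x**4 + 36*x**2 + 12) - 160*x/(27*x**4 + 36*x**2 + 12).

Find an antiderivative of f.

An antiderivative is F(x) = 8*x**2*(9*x - 5)/(3*(3*x**2 + 2)).

Recognize the product-rule pattern: f = u'v + uv' with u = 4/(3*(x**2/2 + 1/3)), v = 3*x**3 - 5*x**2/3, so integration by parts undoes it.
Check: d/dx[8*x**2*(9*x - 5)/(3*(3*x**2 + 2))] = (216*x**4 + 432*x**2 - 160*x)/(27*x**4 + 36*x**2 + 12), which equals f(x).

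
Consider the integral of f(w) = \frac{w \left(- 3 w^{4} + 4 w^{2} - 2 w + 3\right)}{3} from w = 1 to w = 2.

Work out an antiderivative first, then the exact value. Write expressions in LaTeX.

Antiderivative: F(w) = - \frac{w^{2} \left(3 w^{4} - 6 w^{2} + 4 w - 9\right)}{18}; value = - \frac{50}{9}

A first test for any F(w): its w-derivative must equal f(w) identically.
F(w) = - \frac{w^{2} \left(3 w^{4} - 6 w^{2} + 4 w - 9\right)}{18} is an antiderivative of f.
Check: d/dw[- \frac{w^{2} \left(3 w^{4} - 6 w^{2} + 4 w - 9\right)}{18}] = - w^{5} + \frac{4 w^{3}}{3} - \frac{2 w^{2}}{3} + w, which equals f(w).
F(2) = - \frac{46}{9}; F(1) = \frac{4}{9}.
Integral = F(2) - F(1) = - \frac{50}{9}.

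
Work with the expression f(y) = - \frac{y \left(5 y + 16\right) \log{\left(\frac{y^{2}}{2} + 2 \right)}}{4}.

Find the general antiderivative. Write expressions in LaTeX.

F(y) = \frac{10 y^{3} + 3 y^{2} \left(- 5 y - 24\right) \log{\left(\frac{y^{2}}{2} + 2 \right)} + 72 y^{2} - 120 y - 288 \log{\left(y^{2} + 4 \right)} + 240 \operatorname{atan}{\left(\frac{y}{2} \right)}}{36} + C

For F(y) to be correct the identity F'(y) - f(y) = 0 must hold.
Check: d/dy[\frac{10 y^{3} + 3 y^{2} \left(- 5 y - 24\right) \log{\left(\frac{y^{2}}{2} + 2 \right)} + 72 y^{2} - 120 y - 288 \log{\left(y^{2} + 4 \right)} + 240 \operatorname{atan}{\left(\frac{y}{2} \right)}}{36}] = - \frac{5 y^{2} \log{\left(\frac{y^{2}}{2} + 2 \right)}}{4} - 4 y \log{\left(\frac{y^{2}}{2} + 2 \right)}, which equals f(y).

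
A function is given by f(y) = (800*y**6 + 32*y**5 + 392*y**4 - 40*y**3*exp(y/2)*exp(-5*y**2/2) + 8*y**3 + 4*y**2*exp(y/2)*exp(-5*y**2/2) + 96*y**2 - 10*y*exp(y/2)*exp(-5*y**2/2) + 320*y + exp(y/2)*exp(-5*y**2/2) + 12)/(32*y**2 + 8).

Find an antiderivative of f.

An antiderivative is F(y) = (20*y**5 + y**4 + 8*y**3 + 6*y + exp(y/2)*exp(-5*y**2/2) + 20*log(4*y**2 + 1))/4.

Since d/dy undoes antidifferentiation here, F'(y) = f(y) is required of F(y).
Check: d/dy[(20*y**5 + y**4 + 8*y**3 + 6*y + exp(y/2)*exp(-5*y**2/2) + 20*log(4*y**2 + 1))/4] = (800*y**6*exp(5*y**2/2) + 32*y**5*exp(5*y**2/2) + 392*y**4*exp(5*y**2/2) - 40*y**3*exp(y/2) + 8*y**3*exp(5*y**2/2) + 4*y**2*exp(y/2) + 96*y**2*exp(5*y**2/2) - 10*y*exp(y/2) + 320*y*exp(5*y**2/2) + exp(y/2) + 12*exp(5*y**2/2))/(32*y**2*exp(5*y**2/2) + 8*exp(5*y**2/2)), which equals f(y).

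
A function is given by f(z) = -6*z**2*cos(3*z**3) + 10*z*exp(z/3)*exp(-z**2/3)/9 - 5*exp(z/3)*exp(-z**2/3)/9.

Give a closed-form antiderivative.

An antiderivative is F(z) = -5*exp(-z**2/3 + z/3)/3 - 2*sin(3*z**3)/3.

Integrate term by term and add the pieces.
Check: d/dz[-5*exp(-z**2/3 + z/3)/3 - 2*sin(3*z**3)/3] = -6*z**2*cos(3*z**3) + 10*z*exp(z/3)*exp(-z**2/3)/9 - 5*exp(z/3)*exp(-z**2/3)/9 = f(z).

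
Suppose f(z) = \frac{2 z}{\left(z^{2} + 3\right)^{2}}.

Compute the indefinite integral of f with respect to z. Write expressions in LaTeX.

F(z) = - \frac{1}{z^{2} + 3} + C

The substitution u = 2 z^{2} + 6 works: f is exactly (dF/du)*(du/dz) for that inner function.
Check: d/dz[- \frac{1}{z^{2} + 3}] = \frac{2 z}{z^{4} + 6 z^{2} + 9}, which equals f(z).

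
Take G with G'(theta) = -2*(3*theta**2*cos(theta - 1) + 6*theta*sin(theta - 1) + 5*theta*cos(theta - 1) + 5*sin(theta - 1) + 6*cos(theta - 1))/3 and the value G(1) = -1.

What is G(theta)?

G'(theta) has the shape u'v + uv' for u = -2*theta**2 - 10*theta/3 - 4 and v = sin(theta - 1) — it is the derivative of the product u*v.
A general antiderivative is 2*(-theta**2 - 5*theta/3 - 2)*sin(theta - 1) + C.
The condition gives C = -1 - (0) = -1.
So G(theta) = -(6*theta**2*sin(theta - 1) + 10*theta*sin(theta - 1) + 12*sin(theta - 1) + 3)/3.
Check: d/dtheta[-(6*theta**2*sin(theta - 1) + 10*theta*sin(theta - 1) + 12*sin(theta - 1) + 3)/3] = -2*theta**2*cos(theta - 1) - 4*theta*sin(theta - 1) - 10*theta*cos(theta - 1)/3 - 10*sin(theta - 1)/3 - 4*cos(theta - 1), which equals G'(theta).

G(theta) = -(6*theta**2*sin(theta - 1) + 10*theta*sin(theta - 1) + 12*sin(theta - 1) + 3)/3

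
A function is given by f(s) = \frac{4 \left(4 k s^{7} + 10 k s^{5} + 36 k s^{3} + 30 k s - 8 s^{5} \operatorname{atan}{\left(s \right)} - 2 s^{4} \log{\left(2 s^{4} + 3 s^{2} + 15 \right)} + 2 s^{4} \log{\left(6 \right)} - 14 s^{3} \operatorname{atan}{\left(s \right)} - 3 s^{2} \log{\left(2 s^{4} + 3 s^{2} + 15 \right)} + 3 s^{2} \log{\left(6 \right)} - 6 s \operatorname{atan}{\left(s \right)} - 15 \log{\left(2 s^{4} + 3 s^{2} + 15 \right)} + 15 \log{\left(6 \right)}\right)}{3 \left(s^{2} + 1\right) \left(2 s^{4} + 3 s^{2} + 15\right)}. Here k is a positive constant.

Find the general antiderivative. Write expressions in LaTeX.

F(s) = \frac{4 \left(k s^{2} - \log{\left(\frac{s^{4}}{3} + \frac{s^{2}}{2} + \frac{5}{2} \right)} \operatorname{atan}{\left(s \right)}\right)}{3} + C

For F(s) to be correct the identity F'(s) - f(s) = 0 must hold.
Check: d/ds[\frac{4 \left(k s^{2} - \log{\left(\frac{s^{4}}{3} + \frac{s^{2}}{2} + \frac{5}{2} \right)} \operatorname{atan}{\left(s \right)}\right)}{3}] = \frac{16 k s^{7} + 40 k s^{5} + 144 k s^{3} + 120 k s - 32 s^{5} \operatorname{atan}{\left(s \right)} - 8 s^{4} \log{\left(2 s^{4} + 3 s^{2} + 15 \right)} + 8 s^{4} \log{\left(6 \right)} - 56 s^{3} \operatorname{atan}{\left(s \right)} - 12 s^{2} \log{\left(2 s^{4} + 3 s^{2} + 15 \right)} + 12 s^{2} \log{\left(6 \right)} - 24 s \operatorname{atan}{\left(s \right)} - 60 \log{\left(2 s^{4} + 3 s^{2} + 15 \right)} + 60 \log{\left(6 \right)}}{6 s^{6} + 15 s^{4} + 54 s^{2} + 45}, which equals f(s).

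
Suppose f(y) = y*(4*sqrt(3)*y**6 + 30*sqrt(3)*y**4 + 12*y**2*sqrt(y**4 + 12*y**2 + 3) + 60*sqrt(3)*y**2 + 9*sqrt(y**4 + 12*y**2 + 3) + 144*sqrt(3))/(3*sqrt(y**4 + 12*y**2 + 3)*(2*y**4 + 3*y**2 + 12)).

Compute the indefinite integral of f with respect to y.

F(y) = sqrt(y**4/3 + 4*y**2 + 1) + log(2*y**4/3 + y**2 + 4)/2 + C

An antiderivative F(y) passes only if d/dy[F] lands on f(y) exactly.
Check: d/dy[sqrt(y**4/3 + 4*y**2 + 1) + log(2*y**4/3 + y**2 + 4)/2] = (4*sqrt(3)*y**7 + 30*sqrt(3)*y**5 + 12*y**3*sqrt(y**4 + 12*y**2 + 3) + 60*sqrt(3)*y**3 + 9*y*sqrt(y**4 + 12*y**2 + 3) + 144*sqrt(3)*y)/(6*y**4*sqrt(y**4 + 12*y**2 + 3) + 9*y**2*sqrt(y**4 + 12*y**2 + 3) + 36*sqrt(y**4 + 12*y**2 + 3)), which equals f(y).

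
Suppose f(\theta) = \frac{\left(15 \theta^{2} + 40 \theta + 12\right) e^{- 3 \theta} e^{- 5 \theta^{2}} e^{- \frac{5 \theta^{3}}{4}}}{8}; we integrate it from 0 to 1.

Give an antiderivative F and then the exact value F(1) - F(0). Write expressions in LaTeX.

The substitution u = - \frac{5 \theta^{3}}{4} - 5 \theta^{2} - 3 \theta works: f is exactly (dF/du)*(du/d\theta) for that inner function.
F(\theta) = - \frac{e^{- \frac{5 \theta^{3}}{4} - 5 \theta^{2} - 3 \theta}}{2} is an antiderivative of f.
Check: d/d\theta[- \frac{e^{- \frac{5 \theta^{3}}{4} - 5 \theta^{2} - 3 \theta}}{2}] = \frac{\left(15 \theta^{2} + 40 \theta + 12\right) e^{- 3 \theta} e^{- 5 \theta^{2}} e^{- \frac{5 \theta^{3}}{4}}}{8} = f(\theta).
F(1) = - \frac{1}{2 e^{\frac{37}{4}}}; F(0) = - \frac{1}{2}.
Integral = F(1) - F(0) = \frac{1}{2} - \frac{1}{2 e^{\frac{37}{4}}}.

Antiderivative: F(\theta) = - \frac{e^{- \frac{5 \theta^{3}}{4} - 5 \theta^{2} - 3 \theta}}{2}; value = \frac{1}{2} - \frac{1}{2 e^{\frac{37}{4}}}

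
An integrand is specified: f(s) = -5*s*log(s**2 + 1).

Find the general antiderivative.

F(s) = -5*s**2*log(s**2 + 1)/2 + 5*s**2/2 - 5*log(s**2 + 1)/2 + C

Differentiate the proposed F(s) back; it has to land on f(s) exactly.
Check: d/ds[-5*s**2*log(s**2 + 1)/2 + 5*s**2/2 - 5*log(s**2 + 1)/2] = -5*s*log(s**2 + 1) = f(s).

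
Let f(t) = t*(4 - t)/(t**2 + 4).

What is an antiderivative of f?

An antiderivative is F(t) = -t + 2*log(t**2 + 4) + 2*atan(t/2).

Check any antiderivative F(t) by computing F'(t) and comparing it with f(t).
Check: d/dt[-t + 2*log(t**2 + 4) + 2*atan(t/2)] = (-t**2 + 4*t)/(t**2 + 4), which equals f(t).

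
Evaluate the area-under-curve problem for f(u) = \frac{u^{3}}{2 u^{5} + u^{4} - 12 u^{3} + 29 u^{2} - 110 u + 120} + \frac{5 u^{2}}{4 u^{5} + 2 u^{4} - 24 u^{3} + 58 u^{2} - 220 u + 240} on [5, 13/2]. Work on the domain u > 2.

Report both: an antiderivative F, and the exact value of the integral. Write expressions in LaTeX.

Antiderivative: F(u) = \frac{\log{\left(u - 2 \right)}}{3} - \frac{72 \log{\left(u - \frac{3}{2} \right)}}{319} - \frac{4 \log{\left(u + 4 \right)}}{231} - \frac{55 \log{\left(u^{2} + 5 \right)}}{1218} + \frac{25 \sqrt{5} \operatorname{atan}{\left(\frac{\sqrt{5} u}{5} \right)}}{1218}; value = - \frac{\log{\left(3 \right)}}{3} - \frac{72 \log{\left(5 \right)}}{319} - \frac{55 \log{\left(\frac{189}{4} \right)}}{1218} - \frac{25 \sqrt{5} \operatorname{atan}{\left(\sqrt{5} \right)}}{1218} - \frac{4 \log{\left(\frac{21}{2} \right)}}{231} + \frac{4 \log{\left(9 \right)}}{231} + \frac{25 \sqrt{5} \operatorname{atan}{\left(\frac{13 \sqrt{5}}{10} \right)}}{1218} + \frac{55 \log{\left(30 \right)}}{1218} + \frac{72 \log{\left(\frac{7}{2} \right)}}{319} + \frac{\log{\left(\frac{9}{2} \right)}}{3}

The denominator factors as 2 \left(u - 2\right) \left(u + 4\right) \left(2 u - 3\right) \left(u^{2} + 5\right); partial fractions split f into directly integrable pieces: - \frac{5 \left(22 u - 25\right)}{1218 \left(u^{2} + 5\right)} - \frac{144}{319 \left(2 u - 3\right)} - \frac{4}{231 \left(u + 4\right)} + \frac{1}{3 \left(u - 2\right)}.
F(u) = \frac{\log{\left(u - 2 \right)}}{3} - \frac{72 \log{\left(u - \frac{3}{2} \right)}}{319} - \frac{4 \log{\left(u + 4 \right)}}{231} - \frac{55 \log{\left(u^{2} + 5 \right)}}{1218} + \frac{25 \sqrt{5} \operatorname{atan}{\left(\frac{\sqrt{5} u}{5} \right)}}{1218} is an antiderivative of f.
Check: d/du[\frac{\log{\left(u - 2 \right)}}{3} - \frac{72 \log{\left(u - \frac{3}{2} \right)}}{319} - \frac{4 \log{\left(u + 4 \right)}}{231} - \frac{55 \log{\left(u^{2} + 5 \right)}}{1218} + \frac{25 \sqrt{5} \operatorname{atan}{\left(\frac{\sqrt{5} u}{5} \right)}}{1218}] = \frac{2 u^{3} + 5 u^{2}}{4 u^{5} + 2 u^{4} - 24 u^{3} + 58 u^{2} - 220 u + 240}, which equals f(u).
F(13/2) = - \frac{72 \log{\left(5 \right)}}{319} - \frac{55 \log{\left(\frac{189}{4} \right)}}{1218} - \frac{4 \log{\left(\frac{21}{2} \right)}}{231} + \frac{25 \sqrt{5} \operatorname{atan}{\left(\frac{13 \sqrt{5}}{10} \right)}}{1218} + \frac{\log{\left(\frac{9}{2} \right)}}{3}; F(5) = - \frac{72 \log{\left(\frac{7}{2} \right)}}{319} - \frac{55 \log{\left(30 \right)}}{1218} - \frac{4 \log{\left(9 \right)}}{231} + \frac{25 \sqrt{5} \operatorname{atan}{\left(\sqrt{5} \right)}}{1218} + \frac{\log{\left(3 \right)}}{3}.
Integral = F(13/2) - F(5) = - \frac{\log{\left(3 \right)}}{3} - \frac{72 \log{\left(5 \right)}}{319} - \frac{55 \log{\left(\frac{189}{4} \right)}}{1218} - \frac{25 \sqrt{5} \operatorname{atan}{\left(\sqrt{5} \right)}}{1218} - \frac{4 \log{\left(\frac{21}{2} \right)}}{231} + \frac{4 \log{\left(9 \right)}}{231} + \frac{25 \sqrt{5} \operatorname{atan}{\left(\frac{13 \sqrt{5}}{10} \right)}}{1218} + \frac{55 \log{\left(30 \right)}}{1218} + \frac{72 \log{\left(\frac{7}{2} \right)}}{319} + \frac{\log{\left(\frac{9}{2} \right)}}{3}.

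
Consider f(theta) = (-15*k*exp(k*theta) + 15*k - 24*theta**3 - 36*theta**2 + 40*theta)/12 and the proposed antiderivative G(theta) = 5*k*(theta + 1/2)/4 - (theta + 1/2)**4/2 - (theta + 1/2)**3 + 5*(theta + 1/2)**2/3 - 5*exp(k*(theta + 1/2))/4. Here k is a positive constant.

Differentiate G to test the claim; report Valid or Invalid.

d/dtheta[G] = -5*k*exp(k/2)*exp(k*theta)/4 + 5*k/4 - 2*theta**3 - 6*theta**2 - 7*theta/6 + 2/3
d/dtheta[G] - f(theta) = -5*k*exp(k/2)*exp(k*theta)/4 + 5*k*exp(k*theta)/4 - 3*theta**2 - 9*theta/2 + 2/3 != 0.

Invalid: d/dtheta[G] - f = -5*k*exp(k/2)*exp(k*theta)/4 + 5*k*exp(k*theta)/4 - 3*theta**2 - 9*theta/2 + 2/3, which is not 0.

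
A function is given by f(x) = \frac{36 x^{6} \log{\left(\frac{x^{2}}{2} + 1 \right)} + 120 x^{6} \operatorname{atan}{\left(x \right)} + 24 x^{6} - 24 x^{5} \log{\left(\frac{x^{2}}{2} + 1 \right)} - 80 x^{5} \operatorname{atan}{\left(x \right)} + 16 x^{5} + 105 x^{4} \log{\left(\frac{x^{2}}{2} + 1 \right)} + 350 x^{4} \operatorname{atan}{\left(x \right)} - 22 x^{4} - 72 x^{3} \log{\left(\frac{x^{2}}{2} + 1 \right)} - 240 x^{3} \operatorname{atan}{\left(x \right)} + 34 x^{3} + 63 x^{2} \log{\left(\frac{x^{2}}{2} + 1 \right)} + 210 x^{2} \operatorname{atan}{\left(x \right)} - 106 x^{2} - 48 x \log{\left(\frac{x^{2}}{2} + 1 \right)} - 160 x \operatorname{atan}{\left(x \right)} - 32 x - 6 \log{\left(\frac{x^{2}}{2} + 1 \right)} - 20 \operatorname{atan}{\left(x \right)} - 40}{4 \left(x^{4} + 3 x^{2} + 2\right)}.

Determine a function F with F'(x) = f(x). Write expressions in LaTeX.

Recognize the product-rule pattern: f = u'v + uv' with u = \frac{3 \log{\left(\frac{x^{2}}{2} + 1 \right)}}{4} + \frac{5 \operatorname{atan}{\left(x \right)}}{2}, v = 4 x^{3} - 4 x^{2} - x - 2, so integration by parts undoes it.
Check: d/dx[\left(\frac{3 \log{\left(\frac{x^{2}}{2} + 1 \right)}}{4} + \frac{5 \operatorname{atan}{\left(x \right)}}{2}\right) \left(4 x^{3} - 4 x^{2} - x - 2\right)] = \frac{36 x^{6} \log{\left(\frac{x^{2}}{2} + 1 \right)} + 120 x^{6} \operatorname{atan}{\left(x \right)} + 24 x^{6} - 24 x^{5} \log{\left(\frac{x^{2}}{2} + 1 \right)} - 80 x^{5} \operatorname{atan}{\left(x \right)} + 16 x^{5} + 105 x^{4} \log{\left(\frac{x^{2}}{2} + 1 \right)} + 350 x^{4} \operatorname{atan}{\left(x \right)} - 22 x^{4} - 72 x^{3} \log{\left(\frac{x^{2}}{2} + 1 \right)} - 240 x^{3} \operatorname{atan}{\left(x \right)} + 34 x^{3} + 63 x^{2} \log{\left(\frac{x^{2}}{2} + 1 \right)} + 210 x^{2} \operatorname{atan}{\left(x \right)} - 106 x^{2} - 48 x \log{\left(\frac{x^{2}}{2} + 1 \right)} - 160 x \operatorname{atan}{\left(x \right)} - 32 x - 6 \log{\left(\frac{x^{2}}{2} + 1 \right)} - 20 \operatorname{atan}{\left(x \right)} - 40}{4 x^{4} + 12 x^{2} + 8}, which equals f(x).

An antiderivative is F(x) = \left(\frac{3 \log{\left(\frac{x^{2}}{2} + 1 \right)}}{4} + \frac{5 \operatorname{atan}{\left(x \right)}}{2}\right) \left(4 x^{3} - 4 x^{2} - x - 2\right).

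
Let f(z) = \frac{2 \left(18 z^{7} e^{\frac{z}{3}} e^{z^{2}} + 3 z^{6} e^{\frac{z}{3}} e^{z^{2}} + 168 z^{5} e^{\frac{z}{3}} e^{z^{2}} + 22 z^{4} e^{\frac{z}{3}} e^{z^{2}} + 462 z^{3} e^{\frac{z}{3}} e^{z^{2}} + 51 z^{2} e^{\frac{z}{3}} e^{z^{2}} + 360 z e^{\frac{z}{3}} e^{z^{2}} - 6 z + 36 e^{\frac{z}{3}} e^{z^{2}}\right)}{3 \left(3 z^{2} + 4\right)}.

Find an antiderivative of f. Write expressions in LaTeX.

An antiderivative is F(z) = \frac{2 \left(3 \left(z^{2} + 3\right)^{2} e^{z^{2} + \frac{z}{3}} - \log{\left(\frac{3 z^{2}}{2} + 2 \right)}\right)}{3}.

Differentiate the proposed F(z) back; it has to land on f(z) exactly.
Check: d/dz[\frac{2 \left(3 \left(z^{2} + 3\right)^{2} e^{z^{2} + \frac{z}{3}} - \log{\left(\frac{3 z^{2}}{2} + 2 \right)}\right)}{3}] = \frac{36 z^{7} e^{\frac{z}{3}} e^{z^{2}} + 6 z^{6} e^{\frac{z}{3}} e^{z^{2}} + 336 z^{5} e^{\frac{z}{3}} e^{z^{2}} + 44 z^{4} e^{\frac{z}{3}} e^{z^{2}} + 924 z^{3} e^{\frac{z}{3}} e^{z^{2}} + 102 z^{2} e^{\frac{z}{3}} e^{z^{2}} + 720 z e^{\frac{z}{3}} e^{z^{2}} - 12 z + 72 e^{\frac{z}{3}} e^{z^{2}}}{9 z^{2} + 12}, which equals f(z).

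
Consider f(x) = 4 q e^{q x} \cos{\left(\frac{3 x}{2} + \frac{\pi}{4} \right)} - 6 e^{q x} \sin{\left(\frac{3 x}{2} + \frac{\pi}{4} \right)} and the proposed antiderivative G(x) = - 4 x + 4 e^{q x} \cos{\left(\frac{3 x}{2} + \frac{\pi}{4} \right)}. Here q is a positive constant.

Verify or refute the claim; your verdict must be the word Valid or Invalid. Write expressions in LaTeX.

Invalid: d/dx[G] - f = -4, which is not 0.

d/dx[G] = 4 q e^{q x} \cos{\left(\frac{3 x}{2} + \frac{\pi}{4} \right)} - 6 e^{q x} \sin{\left(\frac{3 x}{2} + \frac{\pi}{4} \right)} - 4
d/dx[G] - f(x) = -4 != 0.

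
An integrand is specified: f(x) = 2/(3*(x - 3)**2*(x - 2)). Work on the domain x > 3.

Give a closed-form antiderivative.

The denominator factors as 3*(x - 3)**2*(x - 2); partial fractions split f into directly integrable pieces: 2/(3*(x - 2)) - 2/(3*(x - 3)) + 2/(3*(x - 3)**2).
Check: d/dx[-2*log(x - 3)/3 + 2*log(x - 2)/3 - 2/(3*x - 9)] = 2/(3*x**3 - 24*x**2 + 63*x - 54), which equals f(x).

An antiderivative is F(x) = -2*log(x - 3)/3 + 2*log(x - 2)/3 - 2/(3*x - 9).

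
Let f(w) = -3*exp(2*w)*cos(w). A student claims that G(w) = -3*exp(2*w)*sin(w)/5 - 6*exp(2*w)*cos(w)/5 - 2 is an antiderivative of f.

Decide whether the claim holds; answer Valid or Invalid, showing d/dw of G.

Valid: G'(w) = f(w).

d/dw[G] = -3*exp(2*w)*cos(w)
This equals f(w) exactly, so the claim holds.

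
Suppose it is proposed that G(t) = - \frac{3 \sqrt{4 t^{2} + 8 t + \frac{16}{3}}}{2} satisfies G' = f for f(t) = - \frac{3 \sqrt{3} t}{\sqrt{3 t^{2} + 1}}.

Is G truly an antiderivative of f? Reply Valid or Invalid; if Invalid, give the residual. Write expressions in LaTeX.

Invalid: d/dt[G] - f = \frac{- 3 \sqrt{3} t \sqrt{3 t^{2} + 1} + 3 \sqrt{3} t \sqrt{3 t^{2} + 6 t + 4} - 3 \sqrt{3} \sqrt{3 t^{2} + 1}}{\sqrt{3 t^{2} + 1} \sqrt{3 t^{2} + 6 t + 4}}, which is not 0.

d/dt[G] = \frac{- 3 \sqrt{3} t - 3 \sqrt{3}}{\sqrt{3 t^{2} + 6 t + 4}}
d/dt[G] - f(t) = \frac{- 3 \sqrt{3} t \sqrt{3 t^{2} + 1} + 3 \sqrt{3} t \sqrt{3 t^{2} + 6 t + 4} - 3 \sqrt{3} \sqrt{3 t^{2} + 1}}{\sqrt{3 t^{2} + 1} \sqrt{3 t^{2} + 6 t + 4}} != 0.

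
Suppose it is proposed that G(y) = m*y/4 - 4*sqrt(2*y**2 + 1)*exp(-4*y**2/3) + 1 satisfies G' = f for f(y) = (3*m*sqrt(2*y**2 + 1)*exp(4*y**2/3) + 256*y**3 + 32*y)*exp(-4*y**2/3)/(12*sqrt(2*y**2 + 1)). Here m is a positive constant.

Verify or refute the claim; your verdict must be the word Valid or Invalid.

Valid - the claim checks out under differentiation.

d/dy[G] = (3*m*sqrt(2*y**2 + 1)*exp(4*y**2/3) + 256*y**3 + 32*y)*exp(-4*y**2/3)/(12*sqrt(2*y**2 + 1))
This equals f(y) exactly, so the claim holds.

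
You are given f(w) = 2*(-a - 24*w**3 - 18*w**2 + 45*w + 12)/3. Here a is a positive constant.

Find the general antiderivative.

Check any antiderivative F(w) by computing F'(w) and comparing it with f(w).
Check: d/dw[-2*a*w/3 - 4*w**4 - 4*w**3 + 15*w**2 + 8*w] = -2*a/3 - 16*w**3 - 12*w**2 + 30*w + 8, which equals f(w).

F(w) = -2*a*w/3 - 4*w**4 - 4*w**3 + 15*w**2 + 8*w + C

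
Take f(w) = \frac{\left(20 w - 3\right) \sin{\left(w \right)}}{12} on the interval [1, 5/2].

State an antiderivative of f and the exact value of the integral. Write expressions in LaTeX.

Antiderivative: F(w) = - \frac{5 w \cos{\left(w \right)}}{3} + \frac{5 \sin{\left(w \right)}}{3} + \frac{\cos{\left(w \right)}}{4}; value = - \frac{5 \sin{\left(1 \right)}}{3} + \frac{17 \cos{\left(1 \right)}}{12} + \frac{5 \sin{\left(\frac{5}{2} \right)}}{3} - \frac{47 \cos{\left(\frac{5}{2} \right)}}{12}

Differentiate the proposed F(w) back; it has to land on f(w) exactly.
F(w) = - \frac{5 w \cos{\left(w \right)}}{3} + \frac{5 \sin{\left(w \right)}}{3} + \frac{\cos{\left(w \right)}}{4} is an antiderivative of f.
Check: d/dw[- \frac{5 w \cos{\left(w \right)}}{3} + \frac{5 \sin{\left(w \right)}}{3} + \frac{\cos{\left(w \right)}}{4}] = \frac{5 w \sin{\left(w \right)}}{3} - \frac{\sin{\left(w \right)}}{4}, which equals f(w).
F(5/2) = \frac{5 \sin{\left(\frac{5}{2} \right)}}{3} - \frac{47 \cos{\left(\frac{5}{2} \right)}}{12}; F(1) = - \frac{17 \cos{\left(1 \right)}}{12} + \frac{5 \sin{\left(1 \right)}}{3}.
Integral = F(5/2) - F(1) = - \frac{5 \sin{\left(1 \right)}}{3} + \frac{17 \cos{\left(1 \right)}}{12} + \frac{5 \sin{\left(\frac{5}{2} \right)}}{3} - \frac{47 \cos{\left(\frac{5}{2} \right)}}{12}.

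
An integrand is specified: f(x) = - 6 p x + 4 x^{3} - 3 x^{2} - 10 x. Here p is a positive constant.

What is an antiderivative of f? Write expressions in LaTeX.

The integrand splits into summands that can be handled one at a time.
Check: d/dx[- 3 p x^{2} + x^{4} - x^{3} - 5 x^{2}] = - 6 p x + 4 x^{3} - 3 x^{2} - 10 x = f(x).

An antiderivative is F(x) = - 3 p x^{2} + x^{4} - x^{3} - 5 x^{2}.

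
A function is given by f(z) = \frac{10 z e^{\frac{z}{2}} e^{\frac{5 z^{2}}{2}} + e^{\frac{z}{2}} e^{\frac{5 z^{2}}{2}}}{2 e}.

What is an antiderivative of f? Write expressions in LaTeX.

f matches the chain-rule pattern g'(h)*h' with inner function h(z) = \frac{5 z^{2}}{2} + \frac{z}{2} - 1; substituting u = h(z) collapses the integral.
Check: d/dz[\frac{e^{\frac{z}{2}} e^{\frac{5 z^{2}}{2}}}{e}] = \frac{10 z e^{\frac{z}{2}} e^{\frac{5 z^{2}}{2}} + e^{\frac{z}{2}} e^{\frac{5 z^{2}}{2}}}{2 e} = f(z).

An antiderivative is F(z) = \frac{e^{\frac{z}{2}} e^{\frac{5 z^{2}}{2}}}{e}.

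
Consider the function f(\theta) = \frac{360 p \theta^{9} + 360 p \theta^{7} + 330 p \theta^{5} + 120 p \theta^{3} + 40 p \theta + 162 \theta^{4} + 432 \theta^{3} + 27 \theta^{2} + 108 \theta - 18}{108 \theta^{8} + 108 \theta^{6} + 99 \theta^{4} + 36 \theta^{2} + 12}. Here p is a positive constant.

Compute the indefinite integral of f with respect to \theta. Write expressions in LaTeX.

F(\theta) = \frac{5 p \theta^{2}}{3} - \frac{\theta}{2 \theta^{4} + \theta^{2} + \frac{2}{3}} - \frac{1}{\theta^{4} + \frac{\theta^{2}}{2} + \frac{1}{3}} + C

Recover f(\theta) by differentiating a candidate F(\theta); any mismatch rules it out.
Check: d/d\theta[\frac{5 p \theta^{2}}{3} - \frac{\theta}{2 \theta^{4} + \theta^{2} + \frac{2}{3}} - \frac{1}{\theta^{4} + \frac{\theta^{2}}{2} + \frac{1}{3}}] = \frac{360 p \theta^{9} + 360 p \theta^{7} + 330 p \theta^{5} + 120 p \theta^{3} + 40 p \theta + 162 \theta^{4} + 432 \theta^{3} + 27 \theta^{2} + 108 \theta - 18}{108 \theta^{8} + 108 \theta^{6} + 99 \theta^{4} + 36 \theta^{2} + 12} = f(\theta).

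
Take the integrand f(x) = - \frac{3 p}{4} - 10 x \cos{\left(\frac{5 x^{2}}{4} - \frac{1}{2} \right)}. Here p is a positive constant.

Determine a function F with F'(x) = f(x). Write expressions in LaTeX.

Whatever form F(x) takes, F'(x) = f(x) is non-negotiable.
Check: d/dx[\frac{- 3 p x - 16 \sin{\left(\frac{5 x^{2}}{4} - \frac{1}{2} \right)}}{4}] = - \frac{3 p}{4} - 10 x \cos{\left(\frac{5 x^{2}}{4} - \frac{1}{2} \right)} = f(x).

An antiderivative is F(x) = \frac{- 3 p x - 16 \sin{\left(\frac{5 x^{2}}{4} - \frac{1}{2} \right)}}{4}.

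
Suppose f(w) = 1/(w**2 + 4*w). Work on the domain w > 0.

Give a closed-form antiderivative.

Factor the denominator (w*(w + 4)) and decompose: f = -1/(4*(w + 4)) + 1/(4*w); each piece integrates to a log, atan, or power term.
Check: d/dw[log(w)/4 - log(w + 4)/4] = 1/(w**2 + 4*w) = f(w).

An antiderivative is F(w) = log(w)/4 - log(w + 4)/4.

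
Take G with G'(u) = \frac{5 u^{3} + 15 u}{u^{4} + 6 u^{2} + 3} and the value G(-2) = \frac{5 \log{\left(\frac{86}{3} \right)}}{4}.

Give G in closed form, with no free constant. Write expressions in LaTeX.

G(u) = \frac{5 \log{\left(\frac{u^{4}}{3} + 2 u^{2} + 1 \right)}}{4} + \frac{5 \log{\left(2 \right)}}{4}

The substitution w = \frac{2 u^{4}}{3} + 4 u^{2} + 2 works: G'(u) is exactly (dG/dw)*(dw/du) for that inner function.
A general antiderivative is \frac{5 \log{\left(\frac{2 u^{4}}{3} + 4 u^{2} + 2 \right)}}{4} + C.
The condition gives C = \frac{5 \log{\left(\frac{86}{3} \right)}}{4} - (\frac{5 \log{\left(\frac{86}{3} \right)}}{4}) = 0.
So G(u) = \frac{5 \log{\left(\frac{u^{4}}{3} + 2 u^{2} + 1 \right)}}{4} + \frac{5 \log{\left(2 \right)}}{4}.
Check: d/du[\frac{5 \log{\left(\frac{u^{4}}{3} + 2 u^{2} + 1 \right)}}{4} + \frac{5 \log{\left(2 \right)}}{4}] = \frac{5 u^{3} + 15 u}{u^{4} + 6 u^{2} + 3} = G'(u).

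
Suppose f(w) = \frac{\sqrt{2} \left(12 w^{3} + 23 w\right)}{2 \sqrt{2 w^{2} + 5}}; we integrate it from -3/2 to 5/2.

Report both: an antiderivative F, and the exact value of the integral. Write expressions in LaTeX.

f has the shape u'v + uv' for u = 2 \sqrt{w^{2} + \frac{5}{2}} and v = w^{2} + \frac{3}{4} — it is the derivative of the product u*v.
F(w) = 2 w^{2} \sqrt{w^{2} + \frac{5}{2}} + \frac{3 \sqrt{w^{2} + \frac{5}{2}}}{2} is an antiderivative of f.
Check: d/dw[2 w^{2} \sqrt{w^{2} + \frac{5}{2}} + \frac{3 \sqrt{w^{2} + \frac{5}{2}}}{2}] = \frac{\sqrt{2} \left(12 w^{3} + 23 w\right)}{2 \sqrt{2 w^{2} + 5}} = f(w).
F(5/2) = 7 \sqrt{35}; F(-3/2) = 3 \sqrt{19}.
Integral = F(5/2) - F(-3/2) = - 3 \sqrt{19} + 7 \sqrt{35}.

Antiderivative: F(w) = 2 w^{2} \sqrt{w^{2} + \frac{5}{2}} + \frac{3 \sqrt{w^{2} + \frac{5}{2}}}{2}; value = - 3 \sqrt{19} + 7 \sqrt{35}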